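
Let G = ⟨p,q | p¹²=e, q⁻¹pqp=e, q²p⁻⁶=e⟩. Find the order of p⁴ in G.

Compute successive powers until reaching e:
  (p⁴)¹ = p⁴, (p⁴)² = p⁸, (p⁴)³ = e.
The smallest positive k with (p⁴)ᵏ = e is 3.

Answer: 3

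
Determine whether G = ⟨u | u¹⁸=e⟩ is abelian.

G has a single generator, so G is cyclic and hence abelian.

Answer: Yes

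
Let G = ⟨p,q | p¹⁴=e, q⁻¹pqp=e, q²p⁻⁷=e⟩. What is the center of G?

An element z ∈ Z(G) iff z commutes with every generator.
For example p⁷ is central: (p⁷)·p = p⁸ = p·(p⁷); (p⁷)·q = q⁻¹ = q·(p⁷).
Whereas p ∉ Z(G) since p·q = pq ≠ p⁶q⁻¹ = q·p.
Checking each of the 28 elements this way gives Z(G) = {e, p⁷}, of order 2.

Answer: {e, p⁷}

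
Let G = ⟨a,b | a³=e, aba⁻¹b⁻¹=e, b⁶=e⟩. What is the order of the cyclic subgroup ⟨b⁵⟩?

|⟨b⁵⟩| equals the order of b⁵. Compute successive powers until reaching e:
  (b⁵)¹ = b⁵, (b⁵)² = b⁴, (b⁵)³ = b³, (b⁵)⁴ = b², (b⁵)⁵ = b, (b⁵)⁶ = e.
The smallest positive k with (b⁵)ᵏ = e is 6, so |⟨b⁵⟩| = 6.

Answer: 6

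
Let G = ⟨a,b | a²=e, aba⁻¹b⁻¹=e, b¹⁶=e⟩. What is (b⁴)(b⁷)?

Compute (b⁴) · (b⁷) by multiplying left to right and reducing via the relations at each step:
  (b⁴) · b⁷ = b¹¹

Answer: b¹¹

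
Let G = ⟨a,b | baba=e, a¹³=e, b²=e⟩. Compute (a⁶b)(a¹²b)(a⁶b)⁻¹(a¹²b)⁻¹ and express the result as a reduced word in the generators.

[(a⁶b), (a¹²b)] = (a⁶b)·(a¹²b)·(a⁶b)⁻¹·(a¹²b)⁻¹.
  (a⁶b) · (a¹²b) = a⁷
  (a⁷) · (a⁶b) = b
  b · (a¹²b) = a

Answer: a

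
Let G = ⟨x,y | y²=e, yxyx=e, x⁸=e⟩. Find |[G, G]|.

G' = [G, G] is generated by all commutators. The generator-pair commutators are: [x, y] = x².
The subgroup they normally generate is {e, x², x⁴, x⁶}, of order 4.
Check: |G/G'| = 16/4 = 4 is the order of the abelianisation.

Answer: 4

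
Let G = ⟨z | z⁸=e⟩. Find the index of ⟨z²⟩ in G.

First find ord(z²) by computing successive powers:
  (z²)¹ = z², (z²)² = z⁴, (z²)³ = z⁶, (z²)⁴ = e.
So |⟨z²⟩| = ord(z²) = 4. With |G| = 8, by Lagrange [G : ⟨z²⟩] = 8/4 = 2.

Answer: 2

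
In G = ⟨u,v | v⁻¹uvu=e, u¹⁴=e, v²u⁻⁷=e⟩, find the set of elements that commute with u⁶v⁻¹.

⟨u⁶v⁻¹⟩ ⊆ C_G(u⁶v⁻¹) since powers of u⁶v⁻¹ commute with u⁶v⁻¹; so |C_G(u⁶v⁻¹)| ≥ |⟨u⁶v⁻¹⟩| = 4.
By orbit–stabilizer, |C_G(u⁶v⁻¹)| = |G| / |conj. class of u⁶v⁻¹| = 28 / 7 = 4.
The 4 elements commuting with u⁶v⁻¹ are {e, u⁷, u⁶v, u⁶v⁻¹}.

Answer: {e, u⁷, u⁶v, u⁶v⁻¹}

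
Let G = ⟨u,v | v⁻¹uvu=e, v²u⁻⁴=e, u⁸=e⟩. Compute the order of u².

Compute successive powers until reaching e:
  (u²)¹ = u², (u²)² = u⁴, (u²)³ = u⁶, (u²)⁴ = e.
The smallest positive k with (u²)ᵏ = e is 4.

Answer: 4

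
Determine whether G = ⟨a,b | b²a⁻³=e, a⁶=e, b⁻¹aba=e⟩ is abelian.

a·b = ab but b·a = a²b⁻¹, so a·b ≠ b·a and G is not abelian.

Answer: No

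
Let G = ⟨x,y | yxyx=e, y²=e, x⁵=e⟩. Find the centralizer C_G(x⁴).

⟨x⁴⟩ ⊆ C_G(x⁴) since powers of x⁴ commute with x⁴; so |C_G(x⁴)| ≥ |⟨x⁴⟩| = 5.
By orbit–stabilizer, |C_G(x⁴)| = |G| / |conj. class of x⁴| = 10 / 2 = 5.
The 5 elements commuting with x⁴ are {e, x, x², x³, x⁴}.

Answer: {e, x, x², x³, x⁴}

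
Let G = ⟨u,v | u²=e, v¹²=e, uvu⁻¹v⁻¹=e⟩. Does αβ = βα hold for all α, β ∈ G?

Each pair of generators commutes: u·v = uv = v·u. Since the generators pairwise commute, every element of G commutes with every other, so G is abelian.

Answer: Yes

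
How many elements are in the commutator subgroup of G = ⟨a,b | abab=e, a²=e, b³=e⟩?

G' = [G, G] is generated by all commutators. The generator-pair commutators are: [a, b] = b.
The subgroup they normally generate is {e, b, b²}, of order 3.
Check: |G/G'| = 6/3 = 2 is the order of the abelianisation.

Answer: 3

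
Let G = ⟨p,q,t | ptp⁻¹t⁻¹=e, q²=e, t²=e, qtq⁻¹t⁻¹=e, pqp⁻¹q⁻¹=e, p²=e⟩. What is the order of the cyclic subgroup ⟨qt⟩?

|⟨qt⟩| equals the order of qt. Compute successive powers until reaching e:
  (qt)¹ = qt, (qt)² = e.
The smallest positive k with (qt)ᵏ = e is 2, so |⟨qt⟩| = 2.

Answer: 2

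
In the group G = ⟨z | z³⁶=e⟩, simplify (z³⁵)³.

Compute successive powers of (z³⁵), reducing at each step:
  (z³⁵)²: (z³⁵) · z³⁵ = z³⁴
  (z³⁵)³: (z³⁴) · z³⁵ = z³³

Answer: z³³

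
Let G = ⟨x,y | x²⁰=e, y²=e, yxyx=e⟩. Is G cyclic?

Every cyclic group is abelian. But x·y = xy while y·x = x¹⁹y, so x·y ≠ y·x and G is not abelian. Hence G is not cyclic.

Answer: No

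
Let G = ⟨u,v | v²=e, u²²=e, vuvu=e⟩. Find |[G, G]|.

G' = [G, G] is generated by all commutators. The generator-pair commutators are: [u, v] = u².
The subgroup they normally generate is {e, u², u⁴, u⁶, u⁸, u¹⁰, u¹², u¹⁴, u¹⁶, u¹⁸, u²⁰}, of order 11.
Check: |G/G'| = 44/11 = 4 is the order of the abelianisation.

Answer: 11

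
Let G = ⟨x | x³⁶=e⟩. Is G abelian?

G has a single generator, so G is cyclic and hence abelian.

Answer: Yes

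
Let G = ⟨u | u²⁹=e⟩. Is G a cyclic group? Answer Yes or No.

|G| = 29. The element u has order 29 (its powers give 29 distinct elements), so ⟨u⟩ = G and G is cyclic.

Answer: Yes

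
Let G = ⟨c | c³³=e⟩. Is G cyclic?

|G| = 33. The element c has order 33 (its powers give 33 distinct elements), so ⟨c⟩ = G and G is cyclic.

Answer: Yes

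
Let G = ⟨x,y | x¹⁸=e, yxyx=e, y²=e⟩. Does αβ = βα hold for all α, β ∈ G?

x·y = xy but y·x = x¹⁷y, so x·y ≠ y·x and G is not abelian.

Answer: No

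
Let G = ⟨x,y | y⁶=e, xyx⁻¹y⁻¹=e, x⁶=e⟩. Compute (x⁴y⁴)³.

Compute successive powers of (x⁴y⁴), reducing at each step:
  (x⁴y⁴)²: (x⁴y⁴) · x⁴ = x²y⁴;   (x²y⁴) · y⁴ = x²y²
  (x⁴y⁴)³: (x²y²) · x⁴ = y²;   (y²) · y⁴ = e

Answer: e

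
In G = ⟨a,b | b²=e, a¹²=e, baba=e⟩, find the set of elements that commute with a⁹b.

⟨a⁹b⟩ ⊆ C_G(a⁹b) since powers of a⁹b commute with a⁹b; so |C_G(a⁹b)| ≥ |⟨a⁹b⟩| = 2.
By orbit–stabilizer, |C_G(a⁹b)| = |G| / |conj. class of a⁹b| = 24 / 6 = 4.
The 4 elements commuting with a⁹b are {e, a⁶, a³b, a⁹b}.

Answer: {e, a⁶, a³b, a⁹b}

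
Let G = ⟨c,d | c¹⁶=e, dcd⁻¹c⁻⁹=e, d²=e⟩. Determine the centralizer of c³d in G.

⟨c³d⟩ ⊆ C_G(c³d) since powers of c³d commute with c³d; so |C_G(c³d)| ≥ |⟨c³d⟩| = 16.
By orbit–stabilizer, |C_G(c³d)| = |G| / |conj. class of c³d| = 32 / 2 = 16.
The 16 elements commuting with c³d are {e, c², c⁴, c⁶, c⁸, c¹⁰, c¹², c¹⁴, c⁹d, cd, c¹¹d, c³d, c¹³d, c⁵d, c¹⁵d, c⁷d}.

Answer: {e, c², c⁴, c⁶, c⁸, c¹⁰, c¹², c¹⁴, c⁹d, cd, c¹¹d, c³d, c¹³d, c⁵d, c¹⁵d, c⁷d}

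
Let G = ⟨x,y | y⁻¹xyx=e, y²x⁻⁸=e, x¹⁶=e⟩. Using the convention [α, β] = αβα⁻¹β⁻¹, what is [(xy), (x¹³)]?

[(xy), (x¹³)] = (xy)·(x¹³)·(xy)⁻¹·(x¹³)⁻¹.
  (xy) · (x¹³) = x⁴y
  (x⁴y) · (xy⁻¹) = x³
  (x³) · (x³) = x⁶

Answer: x⁶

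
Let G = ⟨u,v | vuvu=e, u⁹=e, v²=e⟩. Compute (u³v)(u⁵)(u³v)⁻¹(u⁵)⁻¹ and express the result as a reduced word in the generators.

[(u³v), (u⁵)] = (u³v)·(u⁵)·(u³v)⁻¹·(u⁵)⁻¹.
  (u³v) · (u⁵) = u⁷v
  (u⁷v) · (u³v) = u⁴
  (u⁴) · (u⁴) = u⁸

Answer: u⁸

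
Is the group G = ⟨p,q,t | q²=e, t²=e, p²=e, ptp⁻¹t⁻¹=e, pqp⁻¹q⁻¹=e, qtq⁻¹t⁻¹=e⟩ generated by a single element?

|G| = 8, but the maximum element order in G is 2 < 8. No single element generates all of G, so G is not cyclic.

Answer: No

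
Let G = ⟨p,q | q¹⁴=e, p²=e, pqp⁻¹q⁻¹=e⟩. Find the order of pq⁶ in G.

Compute successive powers until reaching e:
  (pq⁶)¹ = pq⁶, (pq⁶)² = q¹², (pq⁶)³ = pq⁴, (pq⁶)⁴ = q¹⁰, (pq⁶)⁵ = pq², (pq⁶)⁶ = q⁸, (pq⁶)⁷ = p, (pq⁶)⁸ = q⁶, (pq⁶)⁹ = pq¹², (pq⁶)¹⁰ = q⁴, (pq⁶)¹¹ = pq¹⁰, (pq⁶)¹² = q², (pq⁶)¹³ = pq⁸, (pq⁶)¹⁴ = e.
The smallest positive k with (pq⁶)ᵏ = e is 14.

Answer: 14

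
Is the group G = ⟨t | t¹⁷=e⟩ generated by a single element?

|G| = 17. The element t has order 17 (its powers give 17 distinct elements), so ⟨t⟩ = G and G is cyclic.

Answer: Yes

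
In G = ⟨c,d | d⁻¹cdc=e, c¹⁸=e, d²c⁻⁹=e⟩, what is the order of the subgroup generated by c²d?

|⟨c²d⟩| equals the order of c²d. Compute successive powers until reaching e:
  (c²d)¹ = c²d, (c²d)² = c⁹, (c²d)³ = c²d⁻¹, (c²d)⁴ = e.
The smallest positive k with (c²d)ᵏ = e is 4, so |⟨c²d⟩| = 4.

Answer: 4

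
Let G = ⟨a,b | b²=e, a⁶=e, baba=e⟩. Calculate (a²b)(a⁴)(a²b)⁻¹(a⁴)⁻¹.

[(a²b), (a⁴)] = (a²b)·(a⁴)·(a²b)⁻¹·(a⁴)⁻¹.
  (a²b) · (a⁴) = a⁴b
  (a⁴b) · (a²b) = a²
  (a²) · (a²) = a⁴

Answer: a⁴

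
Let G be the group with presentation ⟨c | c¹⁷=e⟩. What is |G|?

G is generated by a single element, so G is cyclic. The relator gives c¹⁷ = e and no smaller power is forced to be e, so the 17 powers {c, e, c², c³, c⁴, c⁵, c⁶, c⁷, c⁸, c⁹, c¹², c¹³, c¹¹, c¹⁰, c¹⁴, c¹⁵, c¹⁶} are distinct. Hence |G| = 17.

Answer: 17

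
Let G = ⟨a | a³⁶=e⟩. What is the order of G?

G is generated by a single element, so G is cyclic. The relator gives a³⁶ = e and no smaller power is forced to be e, so the 36 powers {a, e, a², a³, a⁴, a⁵, a⁶, a⁷, a⁸, a⁹, a²², a²³, a²¹, a²⁰, a²⁴, a²⁵, a²⁶, a²⁷, a²⁸, a²⁹, a³², a³³, a³¹, a³⁰, a³⁴, a³⁵, a¹², a¹³, a¹¹, a¹⁰, a¹⁴, a¹⁵, a¹⁶, a¹⁷, a¹⁸, a¹⁹} are distinct. Hence |G| = 36.

Answer: 36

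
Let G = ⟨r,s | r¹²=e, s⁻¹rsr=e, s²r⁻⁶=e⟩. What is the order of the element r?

Compute successive powers until reaching e:
  r¹ = r, r² = r², r³ = r³, r⁴ = r⁴, r⁵ = r⁵, r⁶ = r⁶, r⁷ = r⁷, r⁸ = r⁸, r⁹ = r⁹, r¹⁰ = r¹⁰, r¹¹ = r¹¹, r¹² = e.
The smallest positive k with rᵏ = e is 12.

Answer: 12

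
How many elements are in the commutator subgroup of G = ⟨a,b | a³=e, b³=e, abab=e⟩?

G' = [G, G] is generated by all commutators. The generator-pair commutators are: [a, b] = ab²a.
The subgroup they normally generate is {e, ab, a²b², ab²a}, of order 4.
Check: |G/G'| = 12/4 = 3 is the order of the abelianisation.

Answer: 4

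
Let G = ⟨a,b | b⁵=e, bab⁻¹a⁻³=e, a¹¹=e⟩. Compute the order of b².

Compute successive powers until reaching e:
  (b²)¹ = b², (b²)² = b⁴, (b²)³ = b, (b²)⁴ = b³, (b²)⁵ = e.
The smallest positive k with (b²)ᵏ = e is 5.

Answer: 5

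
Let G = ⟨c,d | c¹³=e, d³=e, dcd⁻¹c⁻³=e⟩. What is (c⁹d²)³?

Compute successive powers of (c⁹d²), reducing at each step:
  (c⁹d²)²: (c⁹d²) · c⁹ = c¹²d²;   (c¹²d²) · d² = c¹²d
  (c⁹d²)³: (c¹²d) · c⁹ = d;   d · d² = e

Answer: e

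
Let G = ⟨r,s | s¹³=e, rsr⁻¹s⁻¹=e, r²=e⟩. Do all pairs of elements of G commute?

Each pair of generators commutes: r·s = rs = s·r. Since the generators pairwise commute, every element of G commutes with every other, so G is abelian.

Answer: Yes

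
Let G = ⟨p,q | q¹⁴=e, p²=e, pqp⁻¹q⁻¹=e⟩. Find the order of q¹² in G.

Compute successive powers until reaching e:
  (q¹²)¹ = q¹², (q¹²)² = q¹⁰, (q¹²)³ = q⁸, (q¹²)⁴ = q⁶, (q¹²)⁵ = q⁴, (q¹²)⁶ = q², (q¹²)⁷ = e.
The smallest positive k with (q¹²)ᵏ = e is 7.

Answer: 7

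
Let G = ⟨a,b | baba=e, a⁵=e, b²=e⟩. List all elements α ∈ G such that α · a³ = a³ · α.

⟨a³⟩ ⊆ C_G(a³) since powers of a³ commute with a³; so |C_G(a³)| ≥ |⟨a³⟩| = 5.
By orbit–stabilizer, |C_G(a³)| = |G| / |conj. class of a³| = 10 / 2 = 5.
The 5 elements commuting with a³ are {e, a, a², a³, a⁴}.

Answer: {e, a, a², a³, a⁴}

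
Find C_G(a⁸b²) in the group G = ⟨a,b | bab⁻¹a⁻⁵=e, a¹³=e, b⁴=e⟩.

⟨a⁸b²⟩ ⊆ C_G(a⁸b²) since powers of a⁸b² commute with a⁸b²; so |C_G(a⁸b²)| ≥ |⟨a⁸b²⟩| = 2.
By orbit–stabilizer, |C_G(a⁸b²)| = |G| / |conj. class of a⁸b²| = 52 / 13 = 4.
The 4 elements commuting with a⁸b² are {e, a¹⁰b, a⁸b², a¹¹b³}.

Answer: {e, a¹⁰b, a⁸b², a¹¹b³}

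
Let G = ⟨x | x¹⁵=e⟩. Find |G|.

G is generated by a single element, so G is cyclic. The relator gives x¹⁵ = e and no smaller power is forced to be e, so the 15 powers {e, x, x², x³, x⁴, x⁵, x⁶, x⁷, x⁸, x⁹, x¹², x¹³, x¹¹, x¹⁰, x¹⁴} are distinct. Hence |G| = 15.

Answer: 15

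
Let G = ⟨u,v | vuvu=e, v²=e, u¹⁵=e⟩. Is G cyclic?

Every cyclic group is abelian. But u·v = uv while v·u = u¹⁴v, so u·v ≠ v·u and G is not abelian. Hence G is not cyclic.

Answer: No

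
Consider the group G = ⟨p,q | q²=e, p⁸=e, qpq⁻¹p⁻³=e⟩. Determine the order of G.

Enumerate words in the generators, reducing via the relations: the distinct elements are
  {e, p, q, pq, p², p³, p⁴, p⁵, p⁶, p⁷, p²q, p³q, p⁴q, p⁵q, p⁶q, p⁷q}.
No further products give new elements, so |G| = 16.

Answer: 16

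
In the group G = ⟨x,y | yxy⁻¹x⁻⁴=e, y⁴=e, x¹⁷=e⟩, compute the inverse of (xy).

The order of (xy) is 4 (smallest k with (xy)ᵏ = e), so (xy)⁻¹ = (xy)³ = x⁴y³.
Check: (xy) · (x⁴y³) → (xy) · x⁴ = y;   y · y³ = e, giving e as required.

Answer: x⁴y³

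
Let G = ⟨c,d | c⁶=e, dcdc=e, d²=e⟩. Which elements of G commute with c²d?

⟨c²d⟩ ⊆ C_G(c²d) since powers of c²d commute with c²d; so |C_G(c²d)| ≥ |⟨c²d⟩| = 2.
By orbit–stabilizer, |C_G(c²d)| = |G| / |conj. class of c²d| = 12 / 3 = 4.
The 4 elements commuting with c²d are {e, c³, c⁵d, c²d}.

Answer: {e, c³, c⁵d, c²d}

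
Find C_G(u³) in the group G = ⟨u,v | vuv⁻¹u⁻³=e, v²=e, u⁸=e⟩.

⟨u³⟩ ⊆ C_G(u³) since powers of u³ commute with u³; so |C_G(u³)| ≥ |⟨u³⟩| = 8.
By orbit–stabilizer, |C_G(u³)| = |G| / |conj. class of u³| = 16 / 2 = 8.
The 8 elements commuting with u³ are {e, u, u², u³, u⁴, u⁵, u⁶, u⁷}.

Answer: {e, u, u², u³, u⁴, u⁵, u⁶, u⁷}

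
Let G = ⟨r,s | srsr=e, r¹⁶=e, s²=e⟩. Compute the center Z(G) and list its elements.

An element z ∈ Z(G) iff z commutes with every generator.
For example r⁸ is central: (r⁸)·r = r⁹ = r·(r⁸); (r⁸)·s = r⁸s = s·(r⁸).
Whereas r ∉ Z(G) since r·s = rs ≠ r¹⁵s = s·r.
Checking each of the 32 elements this way gives Z(G) = {e, r⁸}, of order 2.

Answer: {e, r⁸}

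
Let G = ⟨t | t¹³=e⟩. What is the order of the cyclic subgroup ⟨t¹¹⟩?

|⟨t¹¹⟩| equals the order of t¹¹. Compute successive powers until reaching e:
  (t¹¹)¹ = t¹¹, (t¹¹)² = t⁹, (t¹¹)³ = t⁷, (t¹¹)⁴ = t⁵, (t¹¹)⁵ = t³, (t¹¹)⁶ = t, (t¹¹)⁷ = t¹², (t¹¹)⁸ = t¹⁰, (t¹¹)⁹ = t⁸, (t¹¹)¹⁰ = t⁶, (t¹¹)¹¹ = t⁴, (t¹¹)¹² = t², (t¹¹)¹³ = e.
The smallest positive k with (t¹¹)ᵏ = e is 13, so |⟨t¹¹⟩| = 13.

Answer: 13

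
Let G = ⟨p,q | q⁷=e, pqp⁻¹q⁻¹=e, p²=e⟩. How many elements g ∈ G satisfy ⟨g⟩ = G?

G is cyclic of order 14. An element generates G iff its order is 14, and a cyclic group of order 14 has exactly φ(14) = 6 such elements.

Answer: 6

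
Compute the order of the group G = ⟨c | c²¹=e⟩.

G is generated by a single element, so G is cyclic. The relator gives c²¹ = e and no smaller power is forced to be e, so the 21 powers {c, e, c², c³, c⁴, c⁵, c⁶, c⁷, c⁸, c⁹, c²⁰, c¹², c¹³, c¹¹, c¹⁰, c¹⁴, c¹⁵, c¹⁶, c¹⁷, c¹⁸, c¹⁹} are distinct. Hence |G| = 21.

Answer: 21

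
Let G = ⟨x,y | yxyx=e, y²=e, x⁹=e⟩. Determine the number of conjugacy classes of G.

The conjugacy classes (representative and size) are:
  [e] (size 1), [x⁸] (size 2), [x⁷] (size 2), [x⁶] (size 2), [x⁵] (size 2), [x⁴y] (size 9).
Class equation: 1 + 2 + 2 + 2 + 2 + 9 = 18 = |G|. So G has 6 conjugacy classes.

Answer: 6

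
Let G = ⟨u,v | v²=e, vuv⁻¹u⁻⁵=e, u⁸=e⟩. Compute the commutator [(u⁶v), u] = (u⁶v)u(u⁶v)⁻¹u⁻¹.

[(u⁶v), u] = (u⁶v)·u·(u⁶v)⁻¹·u⁻¹.
  (u⁶v) · u = u³v
  (u³v) · (u²v) = u⁵
  (u⁵) · (u⁷) = u⁴

Answer: u⁴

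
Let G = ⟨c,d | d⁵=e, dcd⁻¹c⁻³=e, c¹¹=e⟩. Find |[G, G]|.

G' = [G, G] is generated by all commutators. The generator-pair commutators are: [c, d] = c⁹.
The subgroup they normally generate is {e, c, c², c³, c⁴, c⁵, c⁶, c⁷, c⁸, c⁹, c¹⁰}, of order 11.
Check: |G/G'| = 55/11 = 5 is the order of the abelianisation.

Answer: 11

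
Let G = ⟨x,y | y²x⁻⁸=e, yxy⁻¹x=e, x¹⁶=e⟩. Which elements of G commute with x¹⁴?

⟨x¹⁴⟩ ⊆ C_G(x¹⁴) since powers of x¹⁴ commute with x¹⁴; so |C_G(x¹⁴)| ≥ |⟨x¹⁴⟩| = 8.
By orbit–stabilizer, |C_G(x¹⁴)| = |G| / |conj. class of x¹⁴| = 32 / 2 = 16.
The 16 elements commuting with x¹⁴ are {e, x, x², x³, x⁴, x⁵, x⁶, x⁷, x⁸, x⁹, x¹⁰, x¹¹, x¹², x¹³, x¹⁴, x¹⁵}.

Answer: {e, x, x², x³, x⁴, x⁵, x⁶, x⁷, x⁸, x⁹, x¹⁰, x¹¹, x¹², x¹³, x¹⁴, x¹⁵}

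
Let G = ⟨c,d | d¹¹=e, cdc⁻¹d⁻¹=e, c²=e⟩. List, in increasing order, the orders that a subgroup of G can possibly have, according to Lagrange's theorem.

|G| = 22 = 2 · 11. By Lagrange's theorem the order of any subgroup divides 22; the divisors of 22 are 1, 2, 11, 22.

Answer: 1, 2, 11, 22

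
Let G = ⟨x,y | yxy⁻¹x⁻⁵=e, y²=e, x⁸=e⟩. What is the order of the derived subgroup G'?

G' = [G, G] is generated by all commutators. The generator-pair commutators are: [x, y] = x⁴.
The subgroup they normally generate is {e, x⁴}, of order 2.
Check: |G/G'| = 16/2 = 8 is the order of the abelianisation.

Answer: 2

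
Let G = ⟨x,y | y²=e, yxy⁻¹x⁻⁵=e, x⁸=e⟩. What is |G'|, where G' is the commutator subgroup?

G' = [G, G] is generated by all commutators. The generator-pair commutators are: [x, y] = x⁴.
The subgroup they normally generate is {e, x⁴}, of order 2.
Check: |G/G'| = 16/2 = 8 is the order of the abelianisation.

Answer: 2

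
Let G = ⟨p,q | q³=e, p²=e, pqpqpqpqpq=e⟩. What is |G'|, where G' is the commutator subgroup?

G' = [G, G] is generated by all commutators. The generator-pair commutators are: [p, q] = pqpq².
The subgroup they normally generate is {e, p, q, q², pq, pqp, pqpq, pqpqp, q²pq²p, q²pq², q²p, pq², qp, qpq, qpqp, pq²pq²p, pq²pq², pq²p, q²pq, q²pqp, q²pqpq, qpq²pq², qpq²p, qpq², pqpq², pq²pq, pq²pqp, pq²pqpq, pqpq²pq², pqpq²p, q²pq²pq, pqpq²pq, pqpq²pqp, pqpq²pqpq, q²pq²pqpq², q²pq²pqp, q²pq²pqpq, q²pqpq²pq², q²pqpq²p, q²pqpq², qpqpq², qpq²pq, qpq²pqp, qpq²pqpq, qpqpq²pq², qpqpq²p, qpqpq²pq, pq²pqpq²pq², pq²pqpq²p, pq²pqpq², q²pqpq²pq, q²pqpq²pqp, qpq²pqpq²p, qpq²pqpq², pq²pqpq²pq, pq²pqpq²pqp, pqpq²pqpq²p, pqpq²pqpq², pqpq²pqpq²pq, qpq²pqpq²pq}, of order 60.
Check: |G/G'| = 60/60 = 1 is the order of the abelianisation.

Answer: 60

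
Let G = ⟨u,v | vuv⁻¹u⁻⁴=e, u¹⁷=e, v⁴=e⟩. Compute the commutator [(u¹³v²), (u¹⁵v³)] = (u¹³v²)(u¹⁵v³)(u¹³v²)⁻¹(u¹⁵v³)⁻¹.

[(u¹³v²), (u¹⁵v³)] = (u¹³v²)·(u¹⁵v³)·(u¹³v²)⁻¹·(u¹⁵v³)⁻¹.
  (u¹³v²) · (u¹⁵v³) = u¹⁵v
  (u¹⁵v) · (u¹³v²) = u¹⁶v³
  (u¹⁶v³) · (u⁸v) = u

Answer: u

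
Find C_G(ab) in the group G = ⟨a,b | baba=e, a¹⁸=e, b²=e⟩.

⟨ab⟩ ⊆ C_G(ab) since powers of ab commute with ab; so |C_G(ab)| ≥ |⟨ab⟩| = 2.
By orbit–stabilizer, |C_G(ab)| = |G| / |conj. class of ab| = 36 / 9 = 4.
The 4 elements commuting with ab are {e, a⁹, ab, a¹⁰b}.

Answer: {e, a⁹, ab, a¹⁰b}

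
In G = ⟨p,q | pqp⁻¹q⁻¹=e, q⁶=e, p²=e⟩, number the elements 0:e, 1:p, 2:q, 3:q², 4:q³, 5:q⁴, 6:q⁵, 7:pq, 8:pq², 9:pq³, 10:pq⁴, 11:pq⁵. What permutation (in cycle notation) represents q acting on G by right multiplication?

(0 2 3 4 5 6)(1 7 8 9 10 11)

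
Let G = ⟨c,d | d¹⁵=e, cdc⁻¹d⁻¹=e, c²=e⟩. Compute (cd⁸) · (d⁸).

Compute (cd⁸) · (d⁸) by multiplying left to right and reducing via the relations at each step:
  (cd⁸) · d⁸ = cd

Answer: cd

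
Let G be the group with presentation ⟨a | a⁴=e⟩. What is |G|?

G is generated by a single element, so G is cyclic. The relator gives a⁴ = e and no smaller power is forced to be e, so the 4 powers {a, e, a², a³} are distinct. Hence |G| = 4.

Answer: 4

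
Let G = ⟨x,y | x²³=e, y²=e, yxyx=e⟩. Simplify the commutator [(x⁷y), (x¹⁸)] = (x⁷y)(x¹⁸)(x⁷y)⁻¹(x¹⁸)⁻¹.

[(x⁷y), (x¹⁸)] = (x⁷y)·(x¹⁸)·(x⁷y)⁻¹·(x¹⁸)⁻¹.
  (x⁷y) · (x¹⁸) = x¹²y
  (x¹²y) · (x⁷y) = x⁵
  (x⁵) · (x⁵) = x¹⁰

Answer: x¹⁰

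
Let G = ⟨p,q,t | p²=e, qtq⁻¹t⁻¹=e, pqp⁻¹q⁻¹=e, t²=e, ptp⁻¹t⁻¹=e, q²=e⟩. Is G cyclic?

|G| = 8, but the maximum element order in G is 2 < 8. No single element generates all of G, so G is not cyclic.

Answer: No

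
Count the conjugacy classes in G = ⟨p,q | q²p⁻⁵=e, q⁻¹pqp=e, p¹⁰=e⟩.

The conjugacy classes (representative and size) are:
  [e] (size 1), [p] (size 2), [p⁸] (size 2), [p⁷] (size 2), [p⁴] (size 2), [p⁵] (size 1), [p⁴q] (size 5), [p²q⁻¹] (size 5).
Class equation: 1 + 2 + 2 + 2 + 2 + 1 + 5 + 5 = 20 = |G|. So G has 8 conjugacy classes.

Answer: 8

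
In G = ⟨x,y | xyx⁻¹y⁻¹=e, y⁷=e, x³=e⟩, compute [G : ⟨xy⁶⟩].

First find ord(xy⁶) by computing successive powers:
  (xy⁶)¹ = xy⁶, (xy⁶)² = x²y⁵, (xy⁶)³ = y⁴, (xy⁶)⁴ = xy³, (xy⁶)⁵ = x²y², (xy⁶)⁶ = y, (xy⁶)⁷ = x, (xy⁶)⁸ = x²y⁶, (xy⁶)⁹ = y⁵, (xy⁶)¹⁰ = xy⁴, (xy⁶)¹¹ = x²y³, (xy⁶)¹² = y², (xy⁶)¹³ = xy, (xy⁶)¹⁴ = x², (xy⁶)¹⁵ = y⁶, (xy⁶)¹⁶ = xy⁵, (xy⁶)¹⁷ = x²y⁴, (xy⁶)¹⁸ = y³, (xy⁶)¹⁹ = xy², (xy⁶)²⁰ = x²y, (xy⁶)²¹ = e.
So |⟨xy⁶⟩| = ord(xy⁶) = 21. With |G| = 21, by Lagrange [G : ⟨xy⁶⟩] = 21/21 = 1.

Answer: 1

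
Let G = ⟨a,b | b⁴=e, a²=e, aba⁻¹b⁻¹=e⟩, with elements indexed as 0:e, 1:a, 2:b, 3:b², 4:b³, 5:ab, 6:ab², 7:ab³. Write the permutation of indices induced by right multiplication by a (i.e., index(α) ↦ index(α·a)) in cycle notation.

(0 1)(2 5)(3 6)(4 7)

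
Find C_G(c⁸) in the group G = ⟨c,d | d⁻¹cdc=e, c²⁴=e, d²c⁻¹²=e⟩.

⟨c⁸⟩ ⊆ C_G(c⁸) since powers of c⁸ commute with c⁸; so |C_G(c⁸)| ≥ |⟨c⁸⟩| = 3.
By orbit–stabilizer, |C_G(c⁸)| = |G| / |conj. class of c⁸| = 48 / 2 = 24.
The 24 elements commuting with c⁸ are {e, c, c², c³, c⁴, c⁵, c⁶, c⁷, c⁸, c⁹, c¹⁰, c¹¹, c¹², c¹³, c¹⁴, c¹⁵, c¹⁶, c¹⁷, c¹⁸, c¹⁹, c²⁰, c²¹, c²², c²³}.

Answer: {e, c, c², c³, c⁴, c⁵, c⁶, c⁷, c⁸, c⁹, c¹⁰, c¹¹, c¹², c¹³, c¹⁴, c¹⁵, c¹⁶, c¹⁷, c¹⁸, c¹⁹, c²⁰, c²¹, c²², c²³}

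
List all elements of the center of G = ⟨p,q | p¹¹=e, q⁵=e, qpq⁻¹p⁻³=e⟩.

An element z ∈ Z(G) iff z commutes with every generator.
For example e is central: e·p = p = p·e; e·q = q = q·e.
Whereas p ∉ Z(G) since p·q = pq ≠ p³q = q·p.
Checking each of the 55 elements this way gives Z(G) = {e}, of order 1.

Answer: {e}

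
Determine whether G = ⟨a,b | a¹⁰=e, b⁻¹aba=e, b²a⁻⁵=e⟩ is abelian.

a·b = ab but b·a = a⁴b⁻¹, so a·b ≠ b·a and G is not abelian.

Answer: No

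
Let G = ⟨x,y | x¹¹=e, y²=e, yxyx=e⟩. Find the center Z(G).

An element z ∈ Z(G) iff z commutes with every generator.
For example e is central: e·x = x = x·e; e·y = y = y·e.
Whereas x ∉ Z(G) since x·y = xy ≠ x¹⁰y = y·x.
Checking each of the 22 elements this way gives Z(G) = {e}, of order 1.

Answer: {e}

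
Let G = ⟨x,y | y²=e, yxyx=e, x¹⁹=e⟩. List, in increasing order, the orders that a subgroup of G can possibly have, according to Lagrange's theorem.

|G| = 38 = 2 · 19. By Lagrange's theorem the order of any subgroup divides 38; the divisors of 38 are 1, 2, 19, 38.

Answer: 1, 2, 19, 38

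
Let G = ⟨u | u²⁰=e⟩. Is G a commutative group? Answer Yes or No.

G has a single generator, so G is cyclic and hence abelian.

Answer: Yes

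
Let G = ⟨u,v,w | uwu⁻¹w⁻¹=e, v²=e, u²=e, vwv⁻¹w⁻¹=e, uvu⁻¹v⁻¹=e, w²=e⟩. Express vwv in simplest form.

Multiply left to right, reducing at each step:
  v · w = vw
  (vw) · v = w

Answer: w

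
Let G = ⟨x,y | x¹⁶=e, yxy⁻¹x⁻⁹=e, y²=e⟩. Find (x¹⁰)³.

Compute successive powers of (x¹⁰), reducing at each step:
  (x¹⁰)²: (x¹⁰) · x¹⁰ = x⁴
  (x¹⁰)³: (x⁴) · x¹⁰ = x¹⁴

Answer: x¹⁴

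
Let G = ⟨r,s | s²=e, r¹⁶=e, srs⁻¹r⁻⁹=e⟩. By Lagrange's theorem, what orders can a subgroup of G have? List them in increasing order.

|G| = 32 = 2⁵. By Lagrange's theorem the order of any subgroup divides 32; the divisors of 32 are 1, 2, 4, 8, 16, 32.

Answer: 1, 2, 4, 8, 16, 32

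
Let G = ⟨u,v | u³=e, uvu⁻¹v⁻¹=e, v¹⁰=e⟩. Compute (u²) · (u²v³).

Compute (u²) · (u²v³) by multiplying left to right and reducing via the relations at each step:
  (u²) · u² = u
  u · v³ = uv³

Answer: uv³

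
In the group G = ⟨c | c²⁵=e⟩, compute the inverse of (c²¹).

The order of (c²¹) is 25 (smallest k with (c²¹)ᵏ = e), so (c²¹)⁻¹ = (c²¹)²⁴ = c⁴.
Check: (c²¹) · (c⁴) → (c²¹) · c⁴ = e, giving e as required.

Answer: c⁴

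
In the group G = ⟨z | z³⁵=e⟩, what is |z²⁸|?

Compute successive powers until reaching e:
  (z²⁸)¹ = z²⁸, (z²⁸)² = z²¹, (z²⁸)³ = z¹⁴, (z²⁸)⁴ = z⁷, (z²⁸)⁵ = e.
The smallest positive k with (z²⁸)ᵏ = e is 5.

Answer: 5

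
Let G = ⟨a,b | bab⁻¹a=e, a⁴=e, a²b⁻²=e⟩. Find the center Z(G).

An element z ∈ Z(G) iff z commutes with every generator.
For example a² is central: (a²)·a = a³ = a·(a²); (a²)·b = b⁻¹ = b·(a²).
Whereas a ∉ Z(G) since a·b = ab ≠ ab⁻¹ = b·a.
Checking each of the 8 elements this way gives Z(G) = {e, a²}, of order 2.

Answer: {e, a²}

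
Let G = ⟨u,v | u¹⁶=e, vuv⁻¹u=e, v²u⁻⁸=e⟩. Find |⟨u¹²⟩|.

|⟨u¹²⟩| equals the order of u¹². Compute successive powers until reaching e:
  (u¹²)¹ = u¹², (u¹²)² = u⁸, (u¹²)³ = u⁴, (u¹²)⁴ = e.
The smallest positive k with (u¹²)ᵏ = e is 4, so |⟨u¹²⟩| = 4.

Answer: 4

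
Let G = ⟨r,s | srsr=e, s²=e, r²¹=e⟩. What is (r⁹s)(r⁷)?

Compute (r⁹s) · (r⁷) by multiplying left to right and reducing via the relations at each step:
  (r⁹s) · r⁷ = r²s

Answer: r²s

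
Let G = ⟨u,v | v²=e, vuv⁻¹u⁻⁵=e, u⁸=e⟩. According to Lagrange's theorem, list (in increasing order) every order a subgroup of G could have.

|G| = 16 = 2⁴. By Lagrange's theorem the order of any subgroup divides 16; the divisors of 16 are 1, 2, 4, 8, 16.

Answer: 1, 2, 4, 8, 16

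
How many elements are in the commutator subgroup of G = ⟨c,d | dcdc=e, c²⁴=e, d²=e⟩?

G' = [G, G] is generated by all commutators. The generator-pair commutators are: [c, d] = c².
The subgroup they normally generate is {e, c², c⁴, c⁶, c⁸, c¹⁰, c¹², c¹⁴, c¹⁶, c¹⁸, c²⁰, c²²}, of order 12.
Check: |G/G'| = 48/12 = 4 is the order of the abelianisation.

Answer: 12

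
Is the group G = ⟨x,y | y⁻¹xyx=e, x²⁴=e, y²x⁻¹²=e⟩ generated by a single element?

Every cyclic group is abelian. But x·y = xy while y·x = x¹¹y⁻¹, so x·y ≠ y·x and G is not abelian. Hence G is not cyclic.

Answer: No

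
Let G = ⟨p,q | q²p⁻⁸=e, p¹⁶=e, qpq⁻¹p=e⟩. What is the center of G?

An element z ∈ Z(G) iff z commutes with every generator.
For example p⁸ is central: (p⁸)·p = p⁹ = p·(p⁸); (p⁸)·q = q⁻¹ = q·(p⁸).
Whereas p ∉ Z(G) since p·q = pq ≠ p⁷q⁻¹ = q·p.
Checking each of the 32 elements this way gives Z(G) = {e, p⁸}, of order 2.

Answer: {e, p⁸}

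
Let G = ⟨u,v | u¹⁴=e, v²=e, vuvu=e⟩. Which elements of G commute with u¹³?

⟨u¹³⟩ ⊆ C_G(u¹³) since powers of u¹³ commute with u¹³; so |C_G(u¹³)| ≥ |⟨u¹³⟩| = 14.
By orbit–stabilizer, |C_G(u¹³)| = |G| / |conj. class of u¹³| = 28 / 2 = 14.
The 14 elements commuting with u¹³ are {e, u, u², u³, u⁴, u⁵, u⁶, u⁷, u⁸, u⁹, u¹⁰, u¹¹, u¹², u¹³}.

Answer: {e, u, u², u³, u⁴, u⁵, u⁶, u⁷, u⁸, u⁹, u¹⁰, u¹¹, u¹², u¹³}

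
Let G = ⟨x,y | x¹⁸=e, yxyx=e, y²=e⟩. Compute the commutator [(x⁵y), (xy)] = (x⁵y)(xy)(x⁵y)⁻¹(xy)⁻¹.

[(x⁵y), (xy)] = (x⁵y)·(xy)·(x⁵y)⁻¹·(xy)⁻¹.
  (x⁵y) · (xy) = x⁴
  (x⁴) · (x⁵y) = x⁹y
  (x⁹y) · (xy) = x⁸

Answer: x⁸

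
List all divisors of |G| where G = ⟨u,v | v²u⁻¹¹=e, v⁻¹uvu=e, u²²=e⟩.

|G| = 44 = 2² · 11. By Lagrange's theorem the order of any subgroup divides 44; the divisors of 44 are 1, 2, 4, 11, 22, 44.

Answer: 1, 2, 4, 11, 22, 44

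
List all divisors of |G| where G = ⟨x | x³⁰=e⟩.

|G| = 30 = 2 · 3 · 5. By Lagrange's theorem the order of any subgroup divides 30; the divisors of 30 are 1, 2, 3, 5, 6, 10, 15, 30.

Answer: 1, 2, 3, 5, 6, 10, 15, 30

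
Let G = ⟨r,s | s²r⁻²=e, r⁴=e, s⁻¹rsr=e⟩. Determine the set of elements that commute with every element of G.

An element z ∈ Z(G) iff z commutes with every generator.
For example r² is central: (r²)·r = r³ = r·(r²); (r²)·s = s⁻¹ = s·(r²).
Whereas r ∉ Z(G) since r·s = rs ≠ rs⁻¹ = s·r.
Checking each of the 8 elements this way gives Z(G) = {e, r²}, of order 2.

Answer: {e, r²}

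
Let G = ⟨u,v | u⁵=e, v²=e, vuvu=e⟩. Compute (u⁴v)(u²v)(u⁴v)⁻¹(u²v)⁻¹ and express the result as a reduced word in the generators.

[(u⁴v), (u²v)] = (u⁴v)·(u²v)·(u⁴v)⁻¹·(u²v)⁻¹.
  (u⁴v) · (u²v) = u²
  (u²) · (u⁴v) = uv
  (uv) · (u²v) = u⁴

Answer: u⁴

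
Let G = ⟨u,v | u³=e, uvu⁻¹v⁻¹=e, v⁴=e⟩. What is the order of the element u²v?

Compute successive powers until reaching e:
  (u²v)¹ = u²v, (u²v)² = uv², (u²v)³ = v³, (u²v)⁴ = u², (u²v)⁵ = uv, (u²v)⁶ = v², (u²v)⁷ = u²v³, (u²v)⁸ = u, (u²v)⁹ = v, (u²v)¹⁰ = u²v², (u²v)¹¹ = uv³, (u²v)¹² = e.
The smallest positive k with (u²v)ᵏ = e is 12.

Answer: 12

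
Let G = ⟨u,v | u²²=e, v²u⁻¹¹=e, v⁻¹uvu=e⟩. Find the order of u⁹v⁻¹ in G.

Compute successive powers until reaching e:
  (u⁹v⁻¹)¹ = u⁹v⁻¹, (u⁹v⁻¹)² = u¹¹, (u⁹v⁻¹)³ = u⁹v, (u⁹v⁻¹)⁴ = e.
The smallest positive k with (u⁹v⁻¹)ᵏ = e is 4.

Answer: 4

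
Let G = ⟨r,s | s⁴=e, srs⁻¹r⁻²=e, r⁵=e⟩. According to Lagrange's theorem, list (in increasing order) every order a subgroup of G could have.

|G| = 20 = 2² · 5. By Lagrange's theorem the order of any subgroup divides 20; the divisors of 20 are 1, 2, 4, 5, 10, 20.

Answer: 1, 2, 4, 5, 10, 20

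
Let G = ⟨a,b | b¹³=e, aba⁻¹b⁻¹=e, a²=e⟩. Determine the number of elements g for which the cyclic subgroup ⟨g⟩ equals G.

G is cyclic of order 26. An element generates G iff its order is 26, and a cyclic group of order 26 has exactly φ(26) = 12 such elements.

Answer: 12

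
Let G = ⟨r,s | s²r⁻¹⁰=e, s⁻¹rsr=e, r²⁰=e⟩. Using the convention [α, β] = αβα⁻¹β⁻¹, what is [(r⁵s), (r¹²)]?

[(r⁵s), (r¹²)] = (r⁵s)·(r¹²)·(r⁵s)⁻¹·(r¹²)⁻¹.
  (r⁵s) · (r¹²) = r³s⁻¹
  (r³s⁻¹) · (r⁵s⁻¹) = r⁸
  (r⁸) · (r⁸) = r¹⁶

Answer: r¹⁶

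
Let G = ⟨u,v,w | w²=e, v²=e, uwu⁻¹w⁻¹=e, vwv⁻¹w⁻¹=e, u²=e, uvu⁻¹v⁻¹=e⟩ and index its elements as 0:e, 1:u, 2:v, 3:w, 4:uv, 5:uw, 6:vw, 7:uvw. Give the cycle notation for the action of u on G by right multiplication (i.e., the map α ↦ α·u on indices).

(0 1)(2 4)(3 5)(6 7)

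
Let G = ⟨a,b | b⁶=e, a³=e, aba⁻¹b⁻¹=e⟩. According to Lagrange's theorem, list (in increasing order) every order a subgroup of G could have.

|G| = 18 = 2 · 3². By Lagrange's theorem the order of any subgroup divides 18; the divisors of 18 are 1, 2, 3, 6, 9, 18.

Answer: 1, 2, 3, 6, 9, 18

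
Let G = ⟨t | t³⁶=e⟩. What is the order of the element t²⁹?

Compute successive powers until reaching e:
  (t²⁹)¹ = t²⁹, (t²⁹)² = t²², (t²⁹)³ = t¹⁵, (t²⁹)⁴ = t⁸, (t²⁹)⁵ = t, (t²⁹)⁶ = t³⁰, (t²⁹)⁷ = t²³, (t²⁹)⁸ = t¹⁶, (t²⁹)⁹ = t⁹, (t²⁹)¹⁰ = t², (t²⁹)¹¹ = t³¹, (t²⁹)¹² = t²⁴, (t²⁹)¹³ = t¹⁷, (t²⁹)¹⁴ = t¹⁰, (t²⁹)¹⁵ = t³, (t²⁹)¹⁶ = t³², (t²⁹)¹⁷ = t²⁵, (t²⁹)¹⁸ = t¹⁸, (t²⁹)¹⁹ = t¹¹, (t²⁹)²⁰ = t⁴, (t²⁹)²¹ = t³³, (t²⁹)²² = t²⁶, (t²⁹)²³ = t¹⁹, (t²⁹)²⁴ = t¹², (t²⁹)²⁵ = t⁵, (t²⁹)²⁶ = t³⁴, (t²⁹)²⁷ = t²⁷, (t²⁹)²⁸ = t²⁰, (t²⁹)²⁹ = t¹³, (t²⁹)³⁰ = t⁶, (t²⁹)³¹ = t³⁵, (t²⁹)³² = t²⁸, (t²⁹)³³ = t²¹, (t²⁹)³⁴ = t¹⁴, (t²⁹)³⁵ = t⁷, (t²⁹)³⁶ = e.
The smallest positive k with (t²⁹)ᵏ = e is 36.

Answer: 36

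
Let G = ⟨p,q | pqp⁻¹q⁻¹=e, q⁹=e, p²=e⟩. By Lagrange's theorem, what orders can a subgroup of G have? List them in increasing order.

|G| = 18 = 2 · 3². By Lagrange's theorem the order of any subgroup divides 18; the divisors of 18 are 1, 2, 3, 6, 9, 18.

Answer: 1, 2, 3, 6, 9, 18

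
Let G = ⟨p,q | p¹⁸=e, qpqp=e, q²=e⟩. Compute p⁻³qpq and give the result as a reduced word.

Multiply left to right, reducing at each step:
  (p¹⁵) · q = p¹⁵q
  (p¹⁵q) · p = p¹⁴q
  (p¹⁴q) · q = p¹⁴

Answer: p¹⁴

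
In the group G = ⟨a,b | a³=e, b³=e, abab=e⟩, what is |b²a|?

Compute successive powers until reaching e:
  (b²a)¹ = b²a, (b²a)² = a²b, (b²a)³ = e.
The smallest positive k with (b²a)ᵏ = e is 3.

Answer: 3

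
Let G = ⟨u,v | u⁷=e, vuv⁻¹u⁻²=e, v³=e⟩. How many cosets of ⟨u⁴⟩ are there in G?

First find ord(u⁴) by computing successive powers:
  (u⁴)¹ = u⁴, (u⁴)² = u, (u⁴)³ = u⁵, (u⁴)⁴ = u², (u⁴)⁵ = u⁶, (u⁴)⁶ = u³, (u⁴)⁷ = e.
So |⟨u⁴⟩| = ord(u⁴) = 7. With |G| = 21, by Lagrange [G : ⟨u⁴⟩] = 21/7 = 3.

Answer: 3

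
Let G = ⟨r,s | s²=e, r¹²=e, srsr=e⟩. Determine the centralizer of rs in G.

⟨rs⟩ ⊆ C_G(rs) since powers of rs commute with rs; so |C_G(rs)| ≥ |⟨rs⟩| = 2.
By orbit–stabilizer, |C_G(rs)| = |G| / |conj. class of rs| = 24 / 6 = 4.
The 4 elements commuting with rs are {e, r⁶, rs, r⁷s}.

Answer: {e, r⁶, rs, r⁷s}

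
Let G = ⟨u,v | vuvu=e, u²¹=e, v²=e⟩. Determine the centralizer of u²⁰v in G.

⟨u²⁰v⟩ ⊆ C_G(u²⁰v) since powers of u²⁰v commute with u²⁰v; so |C_G(u²⁰v)| ≥ |⟨u²⁰v⟩| = 2.
By orbit–stabilizer, |C_G(u²⁰v)| = |G| / |conj. class of u²⁰v| = 42 / 21 = 2.
The 2 elements commuting with u²⁰v are {e, u²⁰v}.

Answer: {e, u²⁰v}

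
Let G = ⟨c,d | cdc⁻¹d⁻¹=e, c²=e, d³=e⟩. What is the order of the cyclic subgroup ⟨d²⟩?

|⟨d²⟩| equals the order of d². Compute successive powers until reaching e:
  (d²)¹ = d², (d²)² = d, (d²)³ = e.
The smallest positive k with (d²)ᵏ = e is 3, so |⟨d²⟩| = 3.

Answer: 3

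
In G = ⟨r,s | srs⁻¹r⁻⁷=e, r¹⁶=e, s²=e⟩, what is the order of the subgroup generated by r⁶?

|⟨r⁶⟩| equals the order of r⁶. Compute successive powers until reaching e:
  (r⁶)¹ = r⁶, (r⁶)² = r¹², (r⁶)³ = r², (r⁶)⁴ = r⁸, (r⁶)⁵ = r¹⁴, (r⁶)⁶ = r⁴, (r⁶)⁷ = r¹⁰, (r⁶)⁸ = e.
The smallest positive k with (r⁶)ᵏ = e is 8, so |⟨r⁶⟩| = 8.

Answer: 8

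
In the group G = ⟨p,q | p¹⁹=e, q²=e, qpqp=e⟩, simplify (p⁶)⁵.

Compute successive powers of (p⁶), reducing at each step:
  (p⁶)²: (p⁶) · p⁶ = p¹²
  (p⁶)³: (p¹²) · p⁶ = p¹⁸
  (p⁶)⁴: (p¹⁸) · p⁶ = p⁵
  (p⁶)⁵: (p⁵) · p⁶ = p¹¹

Answer: p¹¹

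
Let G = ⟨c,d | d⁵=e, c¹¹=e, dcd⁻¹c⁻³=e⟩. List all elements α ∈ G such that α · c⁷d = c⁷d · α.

⟨c⁷d⟩ ⊆ C_G(c⁷d) since powers of c⁷d commute with c⁷d; so |C_G(c⁷d)| ≥ |⟨c⁷d⟩| = 5.
By orbit–stabilizer, |C_G(c⁷d)| = |G| / |conj. class of c⁷d| = 55 / 11 = 5.
The 5 elements commuting with c⁷d are {e, c³d³, c⁷d, c⁵d⁴, c⁶d²}.

Answer: {e, c³d³, c⁷d, c⁵d⁴, c⁶d²}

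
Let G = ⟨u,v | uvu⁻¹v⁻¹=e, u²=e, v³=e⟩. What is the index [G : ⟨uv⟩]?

First find ord(uv) by computing successive powers:
  (uv)¹ = uv, (uv)² = v², (uv)³ = u, (uv)⁴ = v, (uv)⁵ = uv², (uv)⁶ = e.
So |⟨uv⟩| = ord(uv) = 6. With |G| = 6, by Lagrange [G : ⟨uv⟩] = 6/6 = 1.

Answer: 1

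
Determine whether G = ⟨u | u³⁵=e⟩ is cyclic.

|G| = 35. The element u has order 35 (its powers give 35 distinct elements), so ⟨u⟩ = G and G is cyclic.

Answer: Yes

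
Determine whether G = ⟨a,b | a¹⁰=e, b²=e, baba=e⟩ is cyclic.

Every cyclic group is abelian. But a·b = ab while b·a = a⁹b, so a·b ≠ b·a and G is not abelian. Hence G is not cyclic.

Answer: No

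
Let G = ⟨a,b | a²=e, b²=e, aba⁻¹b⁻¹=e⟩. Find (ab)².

Compute successive powers of (ab), reducing at each step:
  (ab)²: (ab) · a = b;   b · b = e

Answer: e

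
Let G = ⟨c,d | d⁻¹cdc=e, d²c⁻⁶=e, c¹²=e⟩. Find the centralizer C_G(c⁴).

⟨c⁴⟩ ⊆ C_G(c⁴) since powers of c⁴ commute with c⁴; so |C_G(c⁴)| ≥ |⟨c⁴⟩| = 3.
By orbit–stabilizer, |C_G(c⁴)| = |G| / |conj. class of c⁴| = 24 / 2 = 12.
The 12 elements commuting with c⁴ are {e, c, c², c³, c⁴, c⁵, c⁶, c⁷, c⁸, c⁹, c¹⁰, c¹¹}.

Answer: {e, c, c², c³, c⁴, c⁵, c⁶, c⁷, c⁸, c⁹, c¹⁰, c¹¹}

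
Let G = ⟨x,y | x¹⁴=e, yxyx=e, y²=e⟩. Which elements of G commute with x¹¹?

⟨x¹¹⟩ ⊆ C_G(x¹¹) since powers of x¹¹ commute with x¹¹; so |C_G(x¹¹)| ≥ |⟨x¹¹⟩| = 14.
By orbit–stabilizer, |C_G(x¹¹)| = |G| / |conj. class of x¹¹| = 28 / 2 = 14.
The 14 elements commuting with x¹¹ are {e, x, x², x³, x⁴, x⁵, x⁶, x⁷, x⁸, x⁹, x¹⁰, x¹¹, x¹², x¹³}.

Answer: {e, x, x², x³, x⁴, x⁵, x⁶, x⁷, x⁸, x⁹, x¹⁰, x¹¹, x¹², x¹³}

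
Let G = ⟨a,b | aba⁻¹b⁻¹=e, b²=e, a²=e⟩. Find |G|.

Enumerate words in the generators, reducing via the relations: the distinct elements are
  {a, b, e, ab}.
No further products give new elements, so |G| = 4.

Answer: 4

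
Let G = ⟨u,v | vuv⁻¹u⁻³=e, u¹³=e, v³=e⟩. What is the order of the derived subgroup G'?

G' = [G, G] is generated by all commutators. The generator-pair commutators are: [u, v] = u¹¹.
The subgroup they normally generate is {e, u, u², u³, u⁴, u⁵, u⁶, u⁷, u⁸, u⁹, u¹⁰, u¹¹, u¹²}, of order 13.
Check: |G/G'| = 39/13 = 3 is the order of the abelianisation.

Answer: 13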